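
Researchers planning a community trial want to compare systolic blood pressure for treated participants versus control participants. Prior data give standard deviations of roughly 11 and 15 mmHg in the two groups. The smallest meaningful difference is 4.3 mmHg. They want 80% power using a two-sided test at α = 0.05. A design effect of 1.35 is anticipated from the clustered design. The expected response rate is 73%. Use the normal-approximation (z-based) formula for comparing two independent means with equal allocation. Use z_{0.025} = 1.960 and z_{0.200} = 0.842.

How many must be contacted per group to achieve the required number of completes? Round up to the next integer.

n = (z_{α/2} + z_β)² · (σ₁² + σ₂²) / δ²
  = (1.960 + 0.842)² · (11² + 15² = 346) / 4.3²
  = 7.8512 · 346 / 18.49
  = 146.92
Design effect: 1.35 × 146.92 = 198.34.
Adjust for 73% response: 198.34 / 0.73 = 271.70.
Round up → n = 272 per group.

n = 272 per group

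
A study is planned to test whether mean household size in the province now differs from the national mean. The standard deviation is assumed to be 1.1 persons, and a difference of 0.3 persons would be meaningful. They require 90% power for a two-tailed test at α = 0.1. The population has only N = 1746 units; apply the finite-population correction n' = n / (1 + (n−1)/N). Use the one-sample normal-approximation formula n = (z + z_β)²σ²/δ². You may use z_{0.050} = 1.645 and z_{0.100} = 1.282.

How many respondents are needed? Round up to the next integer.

n = (z_{α/2} + z_β)² · σ² / δ²
  = (1.645 + 1.282)² · 1.1² / 0.3²
  = 8.5673 · 1.21 / 0.09
  = 115.18
Finite-population correction (N = 1746): 115.18 / (1 + (115.18 − 1)/1746) = 108.11.
Round up → n = 109.

n = 109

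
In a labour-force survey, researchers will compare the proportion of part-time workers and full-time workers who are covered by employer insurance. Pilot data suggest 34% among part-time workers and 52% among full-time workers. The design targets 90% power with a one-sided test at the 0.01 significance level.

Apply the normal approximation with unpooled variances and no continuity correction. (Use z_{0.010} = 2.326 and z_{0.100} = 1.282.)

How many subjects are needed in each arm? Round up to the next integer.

n = (z_α + z_β)² · [p₁(1−p₁) + p₂(1−p₂)] / (p₁ − p₂)²
  = (2.326 + 1.282)² · (0.34·0.66 + 0.52·0.48) / (-0.18)²
  = (3.608)² · (0.2244 + 0.2496) / 0.0324
  = 13.0177 · 0.4740 / 0.0324
  = 190.44
Round up → n = 191 per group.

n = 191 per group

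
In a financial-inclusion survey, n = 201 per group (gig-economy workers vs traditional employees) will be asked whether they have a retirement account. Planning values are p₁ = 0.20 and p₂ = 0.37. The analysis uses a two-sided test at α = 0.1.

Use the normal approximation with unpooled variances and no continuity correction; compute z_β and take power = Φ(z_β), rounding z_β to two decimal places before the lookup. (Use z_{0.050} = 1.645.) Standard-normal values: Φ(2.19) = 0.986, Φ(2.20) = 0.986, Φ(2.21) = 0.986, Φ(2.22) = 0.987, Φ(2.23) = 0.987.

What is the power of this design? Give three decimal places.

Power ≈ 0.986

z_β = |p₁−p₂|·√(n/[p₁q₁+p₂q₂]) − z_{α/2}
    = 0.17 · √(201/0.3931) − 1.645
    = 0.17 · 22.6124 − 1.645
    = 3.8441 − 1.645 = 2.1991 → 2.20
Power = Φ(2.20) = 0.986.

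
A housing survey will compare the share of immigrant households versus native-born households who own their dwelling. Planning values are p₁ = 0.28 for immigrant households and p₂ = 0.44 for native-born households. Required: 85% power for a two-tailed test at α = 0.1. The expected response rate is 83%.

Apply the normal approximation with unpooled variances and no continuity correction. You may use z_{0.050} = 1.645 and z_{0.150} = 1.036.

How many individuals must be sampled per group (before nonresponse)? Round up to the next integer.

n = (z_{α/2} + z_β)² · [p₁(1−p₁) + p₂(1−p₂)] / (p₁ − p₂)²
  = (1.645 + 1.036)² · (0.28·0.72 + 0.44·0.56) / (-0.16)²
  = (2.681)² · (0.2016 + 0.2464) / 0.0256
  = 7.1878 · 0.4480 / 0.0256
  = 125.79
Adjust for 83% response: 125.79 / 0.83 = 151.55.
Round up → n = 152 per group.

n = 152 per group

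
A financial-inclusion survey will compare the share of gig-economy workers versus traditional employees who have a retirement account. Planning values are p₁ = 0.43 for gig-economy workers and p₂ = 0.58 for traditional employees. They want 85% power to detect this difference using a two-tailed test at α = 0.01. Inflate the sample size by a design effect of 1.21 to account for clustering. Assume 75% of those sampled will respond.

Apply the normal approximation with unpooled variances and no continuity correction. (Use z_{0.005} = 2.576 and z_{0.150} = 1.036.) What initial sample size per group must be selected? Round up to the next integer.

n = 458 per group

n = (z_{α/2} + z_β)² · [p₁(1−p₁) + p₂(1−p₂)] / (p₁ − p₂)²
  = (2.576 + 1.036)² · (0.43·0.57 + 0.58·0.42) / (-0.15)²
  = (3.612)² · (0.2451 + 0.2436) / 0.0225
  = 13.0465 · 0.4887 / 0.0225
  = 283.37
Design effect: 1.21 × 283.37 = 342.88.
Adjust for 75% response: 342.88 / 0.75 = 457.17.
Round up → n = 458 per group.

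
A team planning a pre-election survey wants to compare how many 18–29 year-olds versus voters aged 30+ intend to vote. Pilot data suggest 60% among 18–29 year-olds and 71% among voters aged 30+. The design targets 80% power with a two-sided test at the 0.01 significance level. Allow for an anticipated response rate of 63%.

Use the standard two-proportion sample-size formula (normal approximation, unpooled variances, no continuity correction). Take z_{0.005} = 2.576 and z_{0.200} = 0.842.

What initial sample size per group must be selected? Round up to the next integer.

n = 684 per group

n = (z_{α/2} + z_β)² · [p₁(1−p₁) + p₂(1−p₂)] / (p₁ − p₂)²
  = (2.576 + 0.842)² · (0.60·0.40 + 0.71·0.29) / (-0.11)²
  = (3.418)² · (0.2400 + 0.2059) / 0.0121
  = 11.6827 · 0.4459 / 0.0121
  = 430.52
Adjust for 63% response: 430.52 / 0.63 = 683.37.
Round up → n = 684 per group.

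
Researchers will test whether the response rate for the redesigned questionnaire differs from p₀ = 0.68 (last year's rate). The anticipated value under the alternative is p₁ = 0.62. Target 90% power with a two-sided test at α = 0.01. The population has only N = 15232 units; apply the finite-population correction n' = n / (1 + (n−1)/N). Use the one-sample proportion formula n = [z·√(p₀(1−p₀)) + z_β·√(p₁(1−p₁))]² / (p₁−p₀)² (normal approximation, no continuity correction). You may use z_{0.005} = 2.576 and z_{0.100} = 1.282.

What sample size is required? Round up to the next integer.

n = [z_{α/2}·√(p₀q₀) + z_β·√(p₁q₁)]² / (p₁ − p₀)²
  = [2.576·√(0.68·0.32) + 1.282·√(0.62·0.38)]² / (-0.06)²
  = [2.576·0.4665 + 1.282·0.4854]² / 0.0036
  = [1.8239]² / 0.0036
  = 924.07
Finite-population correction (N = 15232): 924.07 / (1 + (924.07 − 1)/15232) = 871.27.
Round up → n = 872.

n = 872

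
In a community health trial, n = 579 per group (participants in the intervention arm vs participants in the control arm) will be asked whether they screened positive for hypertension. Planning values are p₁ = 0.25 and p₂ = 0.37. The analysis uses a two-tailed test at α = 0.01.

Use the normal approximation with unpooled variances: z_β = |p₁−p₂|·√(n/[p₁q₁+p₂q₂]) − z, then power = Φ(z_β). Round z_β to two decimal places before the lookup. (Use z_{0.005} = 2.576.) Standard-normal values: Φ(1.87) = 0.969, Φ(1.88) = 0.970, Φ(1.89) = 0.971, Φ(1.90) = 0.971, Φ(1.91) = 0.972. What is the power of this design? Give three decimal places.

z_β = |p₁−p₂|·√(n/[p₁q₁+p₂q₂]) − z_{α/2}
    = 0.12 · √(579/0.4206) − 2.576
    = 0.12 · 37.1026 − 2.576
    = 4.4523 − 2.576 = 1.8763 → 1.88
Power = Φ(1.88) = 0.970.

Power ≈ 0.970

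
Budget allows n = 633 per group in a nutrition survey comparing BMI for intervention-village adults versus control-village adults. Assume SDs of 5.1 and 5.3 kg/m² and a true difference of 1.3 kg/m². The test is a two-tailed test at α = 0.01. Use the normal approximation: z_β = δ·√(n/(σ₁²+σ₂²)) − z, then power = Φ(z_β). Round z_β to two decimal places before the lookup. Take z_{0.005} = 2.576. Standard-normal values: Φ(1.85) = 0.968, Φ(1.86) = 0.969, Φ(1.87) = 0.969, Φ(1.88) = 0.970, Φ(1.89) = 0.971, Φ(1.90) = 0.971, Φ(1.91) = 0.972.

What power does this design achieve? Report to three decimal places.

z_β = δ·√(n/(σ₁²+σ₂²)) − z_{α/2}
    = 1.3 · √(633/54.1) − 2.576
    = 1.3 · 3.42061 − 2.576
    = 4.4468 − 2.576 = 1.8708 → 1.87
Power = Φ(1.87) = 0.969.

Power ≈ 0.969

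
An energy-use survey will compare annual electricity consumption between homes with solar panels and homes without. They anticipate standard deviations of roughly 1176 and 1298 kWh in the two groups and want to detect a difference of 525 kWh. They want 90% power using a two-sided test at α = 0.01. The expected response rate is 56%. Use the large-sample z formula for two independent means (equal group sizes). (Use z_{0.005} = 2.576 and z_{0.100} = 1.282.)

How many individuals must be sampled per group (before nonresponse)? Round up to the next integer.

n = 296 per group

n = (z_{α/2} + z_β)² · (σ₁² + σ₂²) / δ²
  = (2.576 + 1.282)² · (1176² + 1298² = 3067780) / 525²
  = 14.8842 · 3067780 / 275625
  = 165.66
Adjust for 56% response: 165.66 / 0.56 = 295.83.
Round up → n = 296 per group.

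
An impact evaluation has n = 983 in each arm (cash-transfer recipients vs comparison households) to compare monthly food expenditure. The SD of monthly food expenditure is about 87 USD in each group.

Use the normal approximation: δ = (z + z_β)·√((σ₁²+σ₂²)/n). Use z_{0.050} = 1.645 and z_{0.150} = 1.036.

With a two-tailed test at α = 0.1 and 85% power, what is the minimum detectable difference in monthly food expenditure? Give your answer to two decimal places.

δ = (z_{α/2} + z_β) · √((σ₁²+σ₂²)/n)
  = (1.645 + 1.036) · √(15138/983)
  = 2.681 · √15.3998
  = 2.681 · 3.9243
  = 10.5209

Minimum detectable difference ≈ 10.52 USD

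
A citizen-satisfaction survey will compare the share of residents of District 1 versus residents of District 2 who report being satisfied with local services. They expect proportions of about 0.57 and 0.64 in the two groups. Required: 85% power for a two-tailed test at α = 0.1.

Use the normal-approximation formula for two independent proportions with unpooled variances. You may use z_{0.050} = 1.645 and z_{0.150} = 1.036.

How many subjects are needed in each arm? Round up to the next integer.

n = (z_{α/2} + z_β)² · [p₁(1−p₁) + p₂(1−p₂)] / (p₁ − p₂)²
  = (1.645 + 1.036)² · (0.57·0.43 + 0.64·0.36) / (-0.07)²
  = (2.681)² · (0.2451 + 0.2304) / 0.0049
  = 7.1878 · 0.4755 / 0.0049
  = 697.51
Round up → n = 698 per group.

n = 698 per group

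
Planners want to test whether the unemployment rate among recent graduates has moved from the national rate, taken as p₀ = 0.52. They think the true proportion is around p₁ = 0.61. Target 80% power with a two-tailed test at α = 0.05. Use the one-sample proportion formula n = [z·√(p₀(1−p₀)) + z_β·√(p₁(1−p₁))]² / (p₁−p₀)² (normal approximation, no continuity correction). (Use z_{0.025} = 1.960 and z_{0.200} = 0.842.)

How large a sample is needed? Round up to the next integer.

n = 239

n = [z_{α/2}·√(p₀q₀) + z_β·√(p₁q₁)]² / (p₁ − p₀)²
  = [1.960·√(0.52·0.48) + 0.842·√(0.61·0.39)]² / (0.09)²
  = [1.960·0.4996 + 0.842·0.4877]² / 0.0081
  = [1.3899]² / 0.0081
  = 238.50
Round up → n = 239.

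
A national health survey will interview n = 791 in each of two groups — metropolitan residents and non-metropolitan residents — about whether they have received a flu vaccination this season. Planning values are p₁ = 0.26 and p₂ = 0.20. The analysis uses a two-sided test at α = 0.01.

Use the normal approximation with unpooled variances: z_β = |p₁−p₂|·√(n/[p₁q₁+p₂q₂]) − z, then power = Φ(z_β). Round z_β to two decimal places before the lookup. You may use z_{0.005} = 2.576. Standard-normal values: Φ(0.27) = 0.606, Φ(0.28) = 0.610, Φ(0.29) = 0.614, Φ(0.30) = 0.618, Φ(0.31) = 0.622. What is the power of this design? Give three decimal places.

Power ≈ 0.606

z_β = |p₁−p₂|·√(n/[p₁q₁+p₂q₂]) − z_{α/2}
    = 0.06 · √(791/0.3524) − 2.576
    = 0.06 · 47.3773 − 2.576
    = 2.8426 − 2.576 = 0.2666 → 0.27
Power = Φ(0.27) = 0.606.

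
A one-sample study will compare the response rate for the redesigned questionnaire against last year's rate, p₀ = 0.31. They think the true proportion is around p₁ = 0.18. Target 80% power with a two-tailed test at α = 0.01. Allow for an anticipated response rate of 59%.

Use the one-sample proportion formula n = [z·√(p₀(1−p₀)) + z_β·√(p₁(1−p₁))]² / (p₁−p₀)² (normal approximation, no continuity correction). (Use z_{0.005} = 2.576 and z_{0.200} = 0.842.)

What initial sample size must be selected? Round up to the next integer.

n = 231

n = [z_{α/2}·√(p₀q₀) + z_β·√(p₁q₁)]² / (p₁ − p₀)²
  = [2.576·√(0.31·0.69) + 0.842·√(0.18·0.82)]² / (-0.13)²
  = [2.576·0.4625 + 0.842·0.3842]² / 0.0169
  = [1.5149]² / 0.0169
  = 135.79
Adjust for 59% response: 135.79 / 0.59 = 230.15.
Round up → n = 231.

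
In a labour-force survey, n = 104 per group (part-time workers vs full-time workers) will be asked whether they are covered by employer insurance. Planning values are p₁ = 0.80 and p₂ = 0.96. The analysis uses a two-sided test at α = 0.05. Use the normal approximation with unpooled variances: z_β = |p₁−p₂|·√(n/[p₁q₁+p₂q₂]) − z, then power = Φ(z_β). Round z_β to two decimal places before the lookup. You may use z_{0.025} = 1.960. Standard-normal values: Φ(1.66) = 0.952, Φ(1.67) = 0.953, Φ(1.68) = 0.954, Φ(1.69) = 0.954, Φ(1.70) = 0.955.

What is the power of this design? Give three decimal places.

Power ≈ 0.955

z_β = |p₁−p₂|·√(n/[p₁q₁+p₂q₂]) − z_{α/2}
    = 0.16 · √(104/0.1984) − 1.960
    = 0.16 · 22.8953 − 1.960
    = 3.6632 − 1.960 = 1.7032 → 1.70
Power = Φ(1.70) = 0.955.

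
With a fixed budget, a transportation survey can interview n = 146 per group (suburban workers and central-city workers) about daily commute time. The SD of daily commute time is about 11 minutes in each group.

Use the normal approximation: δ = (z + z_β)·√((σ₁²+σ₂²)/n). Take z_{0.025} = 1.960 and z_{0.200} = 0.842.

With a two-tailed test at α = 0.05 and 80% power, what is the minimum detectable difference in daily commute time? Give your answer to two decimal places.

δ = (z_{α/2} + z_β) · √((σ₁²+σ₂²)/n)
  = (1.960 + 0.842) · √(242/146)
  = 2.802 · √1.6575
  = 2.802 · 1.2875
  = 3.6074

Minimum detectable difference ≈ 3.61 minutes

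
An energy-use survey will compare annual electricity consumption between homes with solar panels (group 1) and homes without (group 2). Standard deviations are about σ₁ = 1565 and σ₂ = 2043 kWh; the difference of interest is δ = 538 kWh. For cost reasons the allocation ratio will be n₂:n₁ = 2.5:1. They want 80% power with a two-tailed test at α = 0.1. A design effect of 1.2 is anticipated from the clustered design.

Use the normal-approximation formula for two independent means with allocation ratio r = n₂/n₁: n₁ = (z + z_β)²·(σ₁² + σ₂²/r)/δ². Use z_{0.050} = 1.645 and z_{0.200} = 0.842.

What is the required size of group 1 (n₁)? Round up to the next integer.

n₁ = (z_{α/2} + z_β)² · (σ₁² + σ₂²/r) / δ²
   = (1.645 + 0.842)² · (1565² + 2043²/2.5) / 538²
   = 6.1852 · (2449225 + 1669539.6) / 289444
   = 6.1852 · 4118764.6 / 289444
   = 88.01
Design effect: 1.2 × 88.01 = 105.62.
Round up → n₁ = 106; n₂ = r·n₁ = 2.5 × 106 = 265.

n₁ = 106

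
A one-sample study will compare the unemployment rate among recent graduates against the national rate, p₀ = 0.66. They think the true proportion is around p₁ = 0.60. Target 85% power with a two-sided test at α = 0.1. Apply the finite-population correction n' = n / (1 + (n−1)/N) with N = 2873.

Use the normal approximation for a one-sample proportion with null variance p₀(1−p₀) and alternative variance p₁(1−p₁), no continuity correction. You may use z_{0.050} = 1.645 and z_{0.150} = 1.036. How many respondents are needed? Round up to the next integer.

n = 397

n = [z_{α/2}·√(p₀q₀) + z_β·√(p₁q₁)]² / (p₁ − p₀)²
  = [1.645·√(0.66·0.34) + 1.036·√(0.60·0.40)]² / (-0.06)²
  = [1.645·0.4737 + 1.036·0.4899]² / 0.0036
  = [1.2868]² / 0.0036
  = 459.95
Finite-population correction (N = 2873): 459.95 / (1 + (459.95 − 1)/2873) = 396.59.
Round up → n = 397.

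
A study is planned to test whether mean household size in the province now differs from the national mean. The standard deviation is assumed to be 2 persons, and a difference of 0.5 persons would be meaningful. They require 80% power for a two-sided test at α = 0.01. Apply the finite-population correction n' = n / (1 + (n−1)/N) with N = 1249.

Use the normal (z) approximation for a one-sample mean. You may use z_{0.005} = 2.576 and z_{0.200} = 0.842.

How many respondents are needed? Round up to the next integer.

n = (z_{α/2} + z_β)² · σ² / δ²
  = (2.576 + 0.842)² · 2² / 0.5²
  = 11.6827 · 4 / 0.25
  = 186.92
Finite-population correction (N = 1249): 186.92 / (1 + (186.92 − 1)/1249) = 162.70.
Round up → n = 163.

n = 163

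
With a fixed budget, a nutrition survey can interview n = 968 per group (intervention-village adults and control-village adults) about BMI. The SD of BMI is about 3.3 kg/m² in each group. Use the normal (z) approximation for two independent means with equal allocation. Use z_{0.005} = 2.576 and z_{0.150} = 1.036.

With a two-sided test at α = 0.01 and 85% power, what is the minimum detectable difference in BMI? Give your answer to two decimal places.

Minimum detectable difference ≈ 0.54 kg/m²

δ = (z_{α/2} + z_β) · √((σ₁²+σ₂²)/n)
  = (2.576 + 1.036) · √(21.78/968)
  = 3.612 · √0.0225
  = 3.612 · 0.1500
  = 0.5418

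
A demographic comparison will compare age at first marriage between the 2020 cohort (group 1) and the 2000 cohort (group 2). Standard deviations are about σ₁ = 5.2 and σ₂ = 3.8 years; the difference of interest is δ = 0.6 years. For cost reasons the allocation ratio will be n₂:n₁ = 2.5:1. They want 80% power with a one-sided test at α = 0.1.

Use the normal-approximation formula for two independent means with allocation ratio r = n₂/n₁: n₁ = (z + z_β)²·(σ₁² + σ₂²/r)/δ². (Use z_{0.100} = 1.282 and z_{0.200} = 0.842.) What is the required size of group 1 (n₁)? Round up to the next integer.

n₁ = (z_α + z_β)² · (σ₁² + σ₂²/r) / δ²
   = (1.282 + 0.842)² · (5.2² + 3.8²/2.5) / 0.6²
   = 4.5114 · (27.04 + 5.776) / 0.36
   = 4.5114 · 32.816 / 0.36
   = 411.24
Round up → n₁ = 412; n₂ = r·n₁ = 2.5 × 412 = 1030.

n₁ = 412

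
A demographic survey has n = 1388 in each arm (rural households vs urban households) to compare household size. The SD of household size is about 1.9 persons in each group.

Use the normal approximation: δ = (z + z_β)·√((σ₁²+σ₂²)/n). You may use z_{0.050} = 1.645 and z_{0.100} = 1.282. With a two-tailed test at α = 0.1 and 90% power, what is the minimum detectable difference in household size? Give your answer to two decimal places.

δ = (z_{α/2} + z_β) · √((σ₁²+σ₂²)/n)
  = (1.645 + 1.282) · √(7.22/1388)
  = 2.927 · √0.0052
  = 2.927 · 0.0721
  = 0.2111

Minimum detectable difference ≈ 0.21 persons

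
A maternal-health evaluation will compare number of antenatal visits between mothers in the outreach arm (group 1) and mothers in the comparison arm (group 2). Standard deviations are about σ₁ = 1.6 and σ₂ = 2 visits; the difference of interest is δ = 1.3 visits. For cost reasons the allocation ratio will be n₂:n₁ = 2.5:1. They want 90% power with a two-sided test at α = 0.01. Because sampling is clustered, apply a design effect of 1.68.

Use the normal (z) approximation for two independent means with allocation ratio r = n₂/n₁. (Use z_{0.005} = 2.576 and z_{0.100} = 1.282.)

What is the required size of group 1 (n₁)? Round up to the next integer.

n₁ = 62

n₁ = (z_{α/2} + z_β)² · (σ₁² + σ₂²/r) / δ²
   = (2.576 + 1.282)² · (1.6² + 2²/2.5) / 1.3²
   = 14.8842 · (2.56 + 1.6) / 1.69
   = 14.8842 · 4.16 / 1.69
   = 36.64
Design effect: 1.68 × 36.64 = 61.55.
Round up → n₁ = 62; n₂ = r·n₁ = 2.5 × 62 = 155.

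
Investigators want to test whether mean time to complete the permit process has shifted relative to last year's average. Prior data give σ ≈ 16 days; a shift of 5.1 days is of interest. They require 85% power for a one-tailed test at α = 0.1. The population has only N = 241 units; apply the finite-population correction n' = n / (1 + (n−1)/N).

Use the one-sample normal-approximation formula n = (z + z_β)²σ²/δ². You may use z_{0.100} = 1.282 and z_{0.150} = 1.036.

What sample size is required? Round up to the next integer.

n = 44

n = (z_α + z_β)² · σ² / δ²
  = (1.282 + 1.036)² · 16² / 5.1²
  = 5.3731 · 256 / 26.01
  = 52.88
Finite-population correction (N = 241): 52.88 / (1 + (52.88 − 1)/241) = 43.52.
Round up → n = 44.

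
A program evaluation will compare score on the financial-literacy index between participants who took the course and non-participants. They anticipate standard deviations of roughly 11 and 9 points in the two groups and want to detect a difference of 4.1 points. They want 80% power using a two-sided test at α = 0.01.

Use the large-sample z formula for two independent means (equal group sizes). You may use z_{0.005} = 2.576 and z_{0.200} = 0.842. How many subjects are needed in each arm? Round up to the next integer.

n = (z_{α/2} + z_β)² · (σ₁² + σ₂²) / δ²
  = (2.576 + 0.842)² · (11² + 9² = 202) / 4.1²
  = 11.6827 · 202 / 16.81
  = 140.39
Round up → n = 141 per group.

n = 141 per group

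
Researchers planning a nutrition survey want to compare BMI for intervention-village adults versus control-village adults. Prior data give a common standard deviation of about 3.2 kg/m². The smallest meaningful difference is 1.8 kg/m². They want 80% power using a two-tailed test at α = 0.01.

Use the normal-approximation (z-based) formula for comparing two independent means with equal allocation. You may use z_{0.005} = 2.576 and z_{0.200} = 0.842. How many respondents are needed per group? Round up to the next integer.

n = (z_{α/2} + z_β)² · (σ₁² + σ₂²) / δ²
  = (2.576 + 0.842)² · (2·3.2² = 20.48) / 1.8²
  = 11.6827 · 20.48 / 3.24
  = 73.85
Round up → n = 74 per group.

n = 74 per group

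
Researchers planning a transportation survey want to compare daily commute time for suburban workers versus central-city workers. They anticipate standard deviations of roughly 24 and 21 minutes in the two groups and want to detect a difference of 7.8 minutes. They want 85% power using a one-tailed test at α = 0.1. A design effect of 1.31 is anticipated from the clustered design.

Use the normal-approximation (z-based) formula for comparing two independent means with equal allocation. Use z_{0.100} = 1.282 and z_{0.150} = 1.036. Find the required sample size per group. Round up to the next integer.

n = 118 per group

n = (z_α + z_β)² · (σ₁² + σ₂²) / δ²
  = (1.282 + 1.036)² · (24² + 21² = 1017) / 7.8²
  = 5.3731 · 1017 / 60.84
  = 89.82
Design effect: 1.31 × 89.82 = 117.66.
Round up → n = 118 per group.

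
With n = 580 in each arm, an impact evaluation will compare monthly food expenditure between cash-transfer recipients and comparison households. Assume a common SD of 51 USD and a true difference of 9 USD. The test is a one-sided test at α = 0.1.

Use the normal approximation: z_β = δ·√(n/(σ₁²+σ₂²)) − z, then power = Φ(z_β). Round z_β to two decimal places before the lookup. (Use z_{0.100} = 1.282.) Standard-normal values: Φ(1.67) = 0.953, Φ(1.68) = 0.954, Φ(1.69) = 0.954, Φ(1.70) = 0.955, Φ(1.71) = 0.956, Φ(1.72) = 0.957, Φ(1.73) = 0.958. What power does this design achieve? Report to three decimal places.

Power ≈ 0.957

z_β = δ·√(n/(σ₁²+σ₂²)) − z_α
    = 9 · √(580/5202) − 1.282
    = 9 · 0.33391 − 1.282
    = 3.0052 − 1.282 = 1.7232 → 1.72
Power = Φ(1.72) = 0.957.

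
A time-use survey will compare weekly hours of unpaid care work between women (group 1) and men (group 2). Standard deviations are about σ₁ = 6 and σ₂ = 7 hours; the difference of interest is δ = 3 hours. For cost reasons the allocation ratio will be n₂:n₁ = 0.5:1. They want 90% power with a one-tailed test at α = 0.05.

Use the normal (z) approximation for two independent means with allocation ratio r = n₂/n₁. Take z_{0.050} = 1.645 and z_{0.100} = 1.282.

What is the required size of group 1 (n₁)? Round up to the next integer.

n₁ = 128

n₁ = (z_α + z_β)² · (σ₁² + σ₂²/r) / δ²
   = (1.645 + 1.282)² · (6² + 7²/0.5) / 3²
   = 8.5673 · (36 + 98) / 9
   = 8.5673 · 134 / 9
   = 127.56
Round up → n₁ = 128; n₂ = r·n₁ = 0.5 × 128 = 64.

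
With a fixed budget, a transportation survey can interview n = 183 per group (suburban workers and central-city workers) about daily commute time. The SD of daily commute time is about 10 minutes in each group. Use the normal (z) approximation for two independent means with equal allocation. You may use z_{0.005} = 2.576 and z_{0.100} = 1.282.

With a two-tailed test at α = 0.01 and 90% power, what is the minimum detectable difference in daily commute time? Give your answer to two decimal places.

Minimum detectable difference ≈ 4.03 minutes

δ = (z_{α/2} + z_β) · √((σ₁²+σ₂²)/n)
  = (2.576 + 1.282) · √(200/183)
  = 3.858 · √1.0929
  = 3.858 · 1.0454
  = 4.0332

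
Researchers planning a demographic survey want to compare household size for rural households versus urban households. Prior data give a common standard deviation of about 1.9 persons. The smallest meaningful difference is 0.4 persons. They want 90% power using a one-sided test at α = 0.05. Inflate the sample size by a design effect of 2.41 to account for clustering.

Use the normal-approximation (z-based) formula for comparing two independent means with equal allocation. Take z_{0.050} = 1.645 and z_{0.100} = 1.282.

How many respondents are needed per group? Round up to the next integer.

n = 932 per group

n = (z_α + z_β)² · (σ₁² + σ₂²) / δ²
  = (1.645 + 1.282)² · (2·1.9² = 7.22) / 0.4²
  = 8.5673 · 7.22 / 0.16
  = 386.60
Design effect: 2.41 × 386.60 = 931.71.
Round up → n = 932 per group.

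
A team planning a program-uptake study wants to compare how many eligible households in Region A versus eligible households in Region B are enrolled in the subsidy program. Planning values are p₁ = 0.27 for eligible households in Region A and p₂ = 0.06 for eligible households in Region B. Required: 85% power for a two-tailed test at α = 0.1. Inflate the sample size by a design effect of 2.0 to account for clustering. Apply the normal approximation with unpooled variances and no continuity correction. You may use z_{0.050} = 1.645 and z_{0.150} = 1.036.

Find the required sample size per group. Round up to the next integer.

n = (z_{α/2} + z_β)² · [p₁(1−p₁) + p₂(1−p₂)] / (p₁ − p₂)²
  = (1.645 + 1.036)² · (0.27·0.73 + 0.06·0.94) / (0.21)²
  = (2.681)² · (0.1971 + 0.0564) / 0.0441
  = 7.1878 · 0.2535 / 0.0441
  = 41.32
Design effect: 2.0 × 41.32 = 82.63.
Round up → n = 83 per group.

n = 83 per group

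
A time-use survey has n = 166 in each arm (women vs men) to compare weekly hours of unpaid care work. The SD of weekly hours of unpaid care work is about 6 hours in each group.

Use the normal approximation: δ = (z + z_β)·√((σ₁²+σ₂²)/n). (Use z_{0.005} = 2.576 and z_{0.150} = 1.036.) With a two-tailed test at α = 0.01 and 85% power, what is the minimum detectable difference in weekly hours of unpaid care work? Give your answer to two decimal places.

δ = (z_{α/2} + z_β) · √((σ₁²+σ₂²)/n)
  = (2.576 + 1.036) · √(72/166)
  = 3.612 · √0.43373
  = 3.612 · 0.6586
  = 2.3788

Minimum detectable difference ≈ 2.38 hours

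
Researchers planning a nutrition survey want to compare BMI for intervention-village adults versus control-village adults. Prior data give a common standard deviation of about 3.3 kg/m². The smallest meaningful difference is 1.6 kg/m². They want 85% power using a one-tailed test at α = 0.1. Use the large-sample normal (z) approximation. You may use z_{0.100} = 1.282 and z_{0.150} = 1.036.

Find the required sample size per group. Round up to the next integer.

n = 46 per group

n = (z_α + z_β)² · (σ₁² + σ₂²) / δ²
  = (1.282 + 1.036)² · (2·3.3² = 21.78) / 1.6²
  = 5.3731 · 21.78 / 2.56
  = 45.71
Round up → n = 46 per group.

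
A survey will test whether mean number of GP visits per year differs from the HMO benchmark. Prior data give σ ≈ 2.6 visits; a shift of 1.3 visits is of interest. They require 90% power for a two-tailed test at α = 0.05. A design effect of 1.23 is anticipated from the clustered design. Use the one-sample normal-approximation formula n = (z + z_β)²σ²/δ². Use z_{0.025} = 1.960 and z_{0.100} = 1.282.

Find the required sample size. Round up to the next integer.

n = 52

n = (z_{α/2} + z_β)² · σ² / δ²
  = (1.960 + 1.282)² · 2.6² / 1.3²
  = 10.5106 · 6.76 / 1.69
  = 42.04
Design effect: 1.23 × 42.04 = 51.71.
Round up → n = 52.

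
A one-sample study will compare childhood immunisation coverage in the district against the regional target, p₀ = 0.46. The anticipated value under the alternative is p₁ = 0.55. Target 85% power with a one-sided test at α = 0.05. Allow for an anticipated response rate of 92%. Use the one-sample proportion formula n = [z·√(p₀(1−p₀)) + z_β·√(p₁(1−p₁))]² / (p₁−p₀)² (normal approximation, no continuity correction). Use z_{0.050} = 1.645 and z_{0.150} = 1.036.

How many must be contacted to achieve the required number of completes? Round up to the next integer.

n = [z_α·√(p₀q₀) + z_β·√(p₁q₁)]² / (p₁ − p₀)²
  = [1.645·√(0.46·0.54) + 1.036·√(0.55·0.45)]² / (0.09)²
  = [1.645·0.4984 + 1.036·0.4975]² / 0.0081
  = [1.3353]² / 0.0081
  = 220.12
Adjust for 92% response: 220.12 / 0.92 = 239.26.
Round up → n = 240.

n = 240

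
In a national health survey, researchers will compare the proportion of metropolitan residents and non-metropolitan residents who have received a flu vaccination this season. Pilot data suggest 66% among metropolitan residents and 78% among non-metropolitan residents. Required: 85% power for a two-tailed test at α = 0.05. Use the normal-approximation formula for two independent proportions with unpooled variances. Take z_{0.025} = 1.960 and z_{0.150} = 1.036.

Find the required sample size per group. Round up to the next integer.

n = 247 per group

n = (z_{α/2} + z_β)² · [p₁(1−p₁) + p₂(1−p₂)] / (p₁ − p₂)²
  = (1.960 + 1.036)² · (0.66·0.34 + 0.78·0.22) / (-0.12)²
  = (2.996)² · (0.2244 + 0.1716) / 0.0144
  = 8.9760 · 0.3960 / 0.0144
  = 246.84
Round up → n = 247 per group.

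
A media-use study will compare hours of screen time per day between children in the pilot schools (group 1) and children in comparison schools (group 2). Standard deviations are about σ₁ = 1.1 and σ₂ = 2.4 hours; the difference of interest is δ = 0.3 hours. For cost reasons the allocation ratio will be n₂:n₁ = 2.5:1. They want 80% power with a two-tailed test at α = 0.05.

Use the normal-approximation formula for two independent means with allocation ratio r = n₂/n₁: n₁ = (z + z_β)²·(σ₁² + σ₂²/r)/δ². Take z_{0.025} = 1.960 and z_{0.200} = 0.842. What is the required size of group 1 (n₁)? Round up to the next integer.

n₁ = 307

n₁ = (z_{α/2} + z_β)² · (σ₁² + σ₂²/r) / δ²
   = (1.960 + 0.842)² · (1.1² + 2.4²/2.5) / 0.3²
   = 7.8512 · (1.21 + 2.304) / 0.09
   = 7.8512 · 3.514 / 0.09
   = 306.55
Round up → n₁ = 307; n₂ = r·n₁ = 2.5 × 307 = 768.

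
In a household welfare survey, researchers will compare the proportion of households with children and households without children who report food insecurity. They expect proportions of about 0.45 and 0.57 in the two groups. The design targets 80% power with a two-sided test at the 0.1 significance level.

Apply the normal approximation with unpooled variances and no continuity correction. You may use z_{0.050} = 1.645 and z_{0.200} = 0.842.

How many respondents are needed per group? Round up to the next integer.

n = 212 per group

n = (z_{α/2} + z_β)² · [p₁(1−p₁) + p₂(1−p₂)] / (p₁ − p₂)²
  = (1.645 + 0.842)² · (0.45·0.55 + 0.57·0.43) / (-0.12)²
  = (2.487)² · (0.2475 + 0.2451) / 0.0144
  = 6.1852 · 0.4926 / 0.0144
  = 211.58
Round up → n = 212 per group.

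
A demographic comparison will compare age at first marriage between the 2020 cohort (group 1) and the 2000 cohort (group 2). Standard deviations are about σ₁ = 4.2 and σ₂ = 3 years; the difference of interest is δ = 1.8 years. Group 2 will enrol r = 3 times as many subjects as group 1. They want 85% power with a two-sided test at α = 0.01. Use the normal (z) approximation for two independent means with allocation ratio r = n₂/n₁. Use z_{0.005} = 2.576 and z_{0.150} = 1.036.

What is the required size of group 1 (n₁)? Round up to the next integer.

n₁ = 84

n₁ = (z_{α/2} + z_β)² · (σ₁² + σ₂²/r) / δ²
   = (2.576 + 1.036)² · (4.2² + 3²/3) / 1.8²
   = 13.0465 · (17.64 + 3) / 3.24
   = 13.0465 · 20.64 / 3.24
   = 83.11
Round up → n₁ = 84; n₂ = r·n₁ = 3 × 84 = 252.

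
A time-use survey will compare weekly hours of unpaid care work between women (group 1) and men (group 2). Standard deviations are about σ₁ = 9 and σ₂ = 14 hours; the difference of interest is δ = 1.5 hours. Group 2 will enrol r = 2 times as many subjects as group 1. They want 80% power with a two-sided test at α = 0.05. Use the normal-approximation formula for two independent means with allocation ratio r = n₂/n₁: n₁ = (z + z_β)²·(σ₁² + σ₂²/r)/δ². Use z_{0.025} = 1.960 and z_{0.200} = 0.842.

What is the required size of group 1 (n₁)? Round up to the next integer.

n₁ = (z_{α/2} + z_β)² · (σ₁² + σ₂²/r) / δ²
   = (1.960 + 0.842)² · (9² + 14²/2) / 1.5²
   = 7.8512 · (81 + 98) / 2.25
   = 7.8512 · 179 / 2.25
   = 624.61
Round up → n₁ = 625; n₂ = r·n₁ = 2 × 625 = 1250.

n₁ = 625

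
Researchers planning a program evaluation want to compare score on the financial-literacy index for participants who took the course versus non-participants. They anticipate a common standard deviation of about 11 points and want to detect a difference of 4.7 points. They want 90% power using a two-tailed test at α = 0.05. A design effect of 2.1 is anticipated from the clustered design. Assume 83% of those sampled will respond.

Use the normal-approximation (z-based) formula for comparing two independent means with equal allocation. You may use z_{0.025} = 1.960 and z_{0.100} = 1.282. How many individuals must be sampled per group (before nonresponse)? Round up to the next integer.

n = (z_{α/2} + z_β)² · (σ₁² + σ₂²) / δ²
  = (1.960 + 1.282)² · (2·11² = 242) / 4.7²
  = 10.5106 · 242 / 22.09
  = 115.15
Design effect: 2.1 × 115.15 = 241.80.
Adjust for 83% response: 241.80 / 0.83 = 291.33.
Round up → n = 292 per group.

n = 292 per group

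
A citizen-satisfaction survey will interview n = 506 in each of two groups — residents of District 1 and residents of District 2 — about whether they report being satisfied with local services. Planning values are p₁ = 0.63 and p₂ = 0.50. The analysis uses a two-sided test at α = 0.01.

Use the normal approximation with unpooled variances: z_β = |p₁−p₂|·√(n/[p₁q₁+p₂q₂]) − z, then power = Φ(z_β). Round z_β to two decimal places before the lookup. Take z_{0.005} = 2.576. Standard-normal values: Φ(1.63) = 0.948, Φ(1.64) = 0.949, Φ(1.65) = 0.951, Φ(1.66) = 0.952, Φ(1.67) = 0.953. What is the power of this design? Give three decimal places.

z_β = |p₁−p₂|·√(n/[p₁q₁+p₂q₂]) − z_{α/2}
    = 0.13 · √(506/0.4831) − 2.576
    = 0.13 · 32.3636 − 2.576
    = 4.2073 − 2.576 = 1.6313 → 1.63
Power = Φ(1.63) = 0.948.

Power ≈ 0.948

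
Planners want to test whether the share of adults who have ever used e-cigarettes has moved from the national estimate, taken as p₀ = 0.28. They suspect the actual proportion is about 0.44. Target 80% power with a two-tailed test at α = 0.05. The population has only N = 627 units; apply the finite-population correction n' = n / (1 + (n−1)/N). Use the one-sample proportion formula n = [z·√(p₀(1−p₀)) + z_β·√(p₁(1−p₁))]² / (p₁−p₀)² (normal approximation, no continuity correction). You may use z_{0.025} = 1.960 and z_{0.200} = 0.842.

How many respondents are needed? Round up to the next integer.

n = [z_{α/2}·√(p₀q₀) + z_β·√(p₁q₁)]² / (p₁ − p₀)²
  = [1.960·√(0.28·0.72) + 0.842·√(0.44·0.56)]² / (0.16)²
  = [1.960·0.4490 + 0.842·0.4964]² / 0.0256
  = [1.2980]² / 0.0256
  = 65.81
Finite-population correction (N = 627): 65.81 / (1 + (65.81 − 1)/627) = 59.65.
Round up → n = 60.

n = 60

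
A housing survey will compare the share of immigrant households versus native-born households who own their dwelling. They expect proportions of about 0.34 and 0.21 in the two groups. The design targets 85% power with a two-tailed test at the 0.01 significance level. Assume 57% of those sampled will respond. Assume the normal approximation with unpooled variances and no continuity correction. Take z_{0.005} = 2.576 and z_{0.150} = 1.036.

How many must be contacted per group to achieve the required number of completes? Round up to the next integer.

n = 529 per group

n = (z_{α/2} + z_β)² · [p₁(1−p₁) + p₂(1−p₂)] / (p₁ − p₂)²
  = (2.576 + 1.036)² · (0.34·0.66 + 0.21·0.79) / (0.13)²
  = (3.612)² · (0.2244 + 0.1659) / 0.0169
  = 13.0465 · 0.3903 / 0.0169
  = 301.31
Adjust for 57% response: 301.31 / 0.57 = 528.61.
Round up → n = 529 per group.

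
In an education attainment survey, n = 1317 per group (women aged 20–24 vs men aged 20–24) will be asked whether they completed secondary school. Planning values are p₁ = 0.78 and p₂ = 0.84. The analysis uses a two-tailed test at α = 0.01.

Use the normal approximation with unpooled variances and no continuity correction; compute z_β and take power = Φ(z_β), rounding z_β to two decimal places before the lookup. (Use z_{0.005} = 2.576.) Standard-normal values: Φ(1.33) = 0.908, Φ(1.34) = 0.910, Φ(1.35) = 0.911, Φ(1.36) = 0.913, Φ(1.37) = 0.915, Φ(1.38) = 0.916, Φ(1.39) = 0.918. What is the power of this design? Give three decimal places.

Power ≈ 0.913

z_β = |p₁−p₂|·√(n/[p₁q₁+p₂q₂]) − z_{α/2}
    = 0.06 · √(1317/0.3060) − 2.576
    = 0.06 · 65.6043 − 2.576
    = 3.9363 − 2.576 = 1.3603 → 1.36
Power = Φ(1.36) = 0.913.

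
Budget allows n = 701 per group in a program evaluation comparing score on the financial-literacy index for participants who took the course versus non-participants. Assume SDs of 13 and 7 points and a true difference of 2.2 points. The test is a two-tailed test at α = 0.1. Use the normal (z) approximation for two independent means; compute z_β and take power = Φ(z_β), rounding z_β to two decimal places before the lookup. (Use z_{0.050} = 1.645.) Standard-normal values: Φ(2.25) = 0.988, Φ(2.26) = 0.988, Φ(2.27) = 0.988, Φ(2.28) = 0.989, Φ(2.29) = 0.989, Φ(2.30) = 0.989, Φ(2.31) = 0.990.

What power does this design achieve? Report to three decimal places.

z_β = δ·√(n/(σ₁²+σ₂²)) − z_{α/2}
    = 2.2 · √(701/218) − 1.645
    = 2.2 · 1.79321 − 1.645
    = 3.9451 − 1.645 = 2.3001 → 2.30
Power = Φ(2.30) = 0.989.

Power ≈ 0.989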